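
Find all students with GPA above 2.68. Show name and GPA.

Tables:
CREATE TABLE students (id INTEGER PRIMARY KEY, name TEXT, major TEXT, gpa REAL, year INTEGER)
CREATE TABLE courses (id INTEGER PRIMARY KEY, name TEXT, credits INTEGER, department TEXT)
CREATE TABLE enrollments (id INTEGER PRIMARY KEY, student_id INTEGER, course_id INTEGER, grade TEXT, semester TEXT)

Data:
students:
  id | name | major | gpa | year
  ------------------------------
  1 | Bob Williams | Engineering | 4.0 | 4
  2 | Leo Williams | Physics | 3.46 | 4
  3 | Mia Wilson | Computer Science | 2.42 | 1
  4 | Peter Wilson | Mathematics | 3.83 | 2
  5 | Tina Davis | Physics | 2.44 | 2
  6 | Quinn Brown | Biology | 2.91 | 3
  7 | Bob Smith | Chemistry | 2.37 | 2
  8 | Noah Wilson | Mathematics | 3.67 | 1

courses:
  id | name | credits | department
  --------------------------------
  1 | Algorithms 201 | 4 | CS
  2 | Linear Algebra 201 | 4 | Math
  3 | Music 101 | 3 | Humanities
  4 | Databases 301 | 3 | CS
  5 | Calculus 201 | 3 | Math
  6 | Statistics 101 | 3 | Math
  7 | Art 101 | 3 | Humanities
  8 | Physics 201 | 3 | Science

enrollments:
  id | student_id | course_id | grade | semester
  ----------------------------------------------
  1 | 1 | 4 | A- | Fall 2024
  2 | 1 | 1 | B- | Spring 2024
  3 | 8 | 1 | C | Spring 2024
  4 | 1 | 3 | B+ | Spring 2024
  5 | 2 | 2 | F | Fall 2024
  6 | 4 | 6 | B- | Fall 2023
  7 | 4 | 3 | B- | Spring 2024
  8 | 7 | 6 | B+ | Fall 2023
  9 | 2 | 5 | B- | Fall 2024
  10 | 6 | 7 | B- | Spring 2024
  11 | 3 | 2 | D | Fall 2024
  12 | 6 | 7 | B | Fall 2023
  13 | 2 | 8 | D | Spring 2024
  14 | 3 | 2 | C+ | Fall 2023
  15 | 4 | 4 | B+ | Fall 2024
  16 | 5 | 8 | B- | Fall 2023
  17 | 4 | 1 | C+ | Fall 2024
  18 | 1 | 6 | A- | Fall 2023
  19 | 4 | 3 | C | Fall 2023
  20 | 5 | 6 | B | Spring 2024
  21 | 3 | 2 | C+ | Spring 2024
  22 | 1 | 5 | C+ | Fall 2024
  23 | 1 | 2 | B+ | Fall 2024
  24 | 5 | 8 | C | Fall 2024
SELECT name, gpa FROM students WHERE gpa > 2.68

Execution result:
name | gpa
Bob Williams | 4.00
Leo Williams | 3.46
Peter Wilson | 3.83
Quinn Brown | 2.91
Noah Wilson | 3.67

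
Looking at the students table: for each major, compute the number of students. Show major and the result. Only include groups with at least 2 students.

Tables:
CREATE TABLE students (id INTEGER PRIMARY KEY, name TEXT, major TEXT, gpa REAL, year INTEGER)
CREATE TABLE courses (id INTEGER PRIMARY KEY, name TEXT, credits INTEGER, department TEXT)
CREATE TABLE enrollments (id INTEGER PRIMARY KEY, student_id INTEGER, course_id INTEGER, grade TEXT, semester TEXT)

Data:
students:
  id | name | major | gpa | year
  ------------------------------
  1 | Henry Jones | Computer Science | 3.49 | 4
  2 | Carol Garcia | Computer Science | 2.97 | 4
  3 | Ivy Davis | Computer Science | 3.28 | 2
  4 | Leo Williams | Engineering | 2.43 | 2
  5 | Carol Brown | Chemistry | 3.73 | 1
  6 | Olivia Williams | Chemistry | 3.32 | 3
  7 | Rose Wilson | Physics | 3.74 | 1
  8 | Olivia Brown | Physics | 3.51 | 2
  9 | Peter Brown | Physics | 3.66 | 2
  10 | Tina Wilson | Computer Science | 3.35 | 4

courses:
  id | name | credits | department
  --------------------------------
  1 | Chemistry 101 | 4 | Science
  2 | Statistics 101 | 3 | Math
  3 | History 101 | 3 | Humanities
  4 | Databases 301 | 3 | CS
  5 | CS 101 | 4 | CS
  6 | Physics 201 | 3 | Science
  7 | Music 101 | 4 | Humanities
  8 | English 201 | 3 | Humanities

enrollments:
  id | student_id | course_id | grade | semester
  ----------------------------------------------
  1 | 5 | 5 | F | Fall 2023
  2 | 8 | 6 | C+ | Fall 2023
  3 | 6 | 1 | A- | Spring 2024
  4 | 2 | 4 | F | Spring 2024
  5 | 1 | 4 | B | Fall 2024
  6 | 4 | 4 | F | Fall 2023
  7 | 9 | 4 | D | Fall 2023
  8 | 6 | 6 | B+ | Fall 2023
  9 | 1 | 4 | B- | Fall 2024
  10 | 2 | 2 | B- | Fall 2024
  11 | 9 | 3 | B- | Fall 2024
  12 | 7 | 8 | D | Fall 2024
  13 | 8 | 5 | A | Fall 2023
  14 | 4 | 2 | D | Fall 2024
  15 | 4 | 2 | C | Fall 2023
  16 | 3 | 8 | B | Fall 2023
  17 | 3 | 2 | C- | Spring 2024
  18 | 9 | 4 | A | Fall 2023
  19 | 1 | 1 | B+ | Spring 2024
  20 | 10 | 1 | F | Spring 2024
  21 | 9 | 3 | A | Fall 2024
SELECT major, COUNT(*) AS n FROM students GROUP BY major HAVING COUNT(*) >= 2

Execution result:
major | n
Chemistry | 2
Computer Science | 4
Physics | 3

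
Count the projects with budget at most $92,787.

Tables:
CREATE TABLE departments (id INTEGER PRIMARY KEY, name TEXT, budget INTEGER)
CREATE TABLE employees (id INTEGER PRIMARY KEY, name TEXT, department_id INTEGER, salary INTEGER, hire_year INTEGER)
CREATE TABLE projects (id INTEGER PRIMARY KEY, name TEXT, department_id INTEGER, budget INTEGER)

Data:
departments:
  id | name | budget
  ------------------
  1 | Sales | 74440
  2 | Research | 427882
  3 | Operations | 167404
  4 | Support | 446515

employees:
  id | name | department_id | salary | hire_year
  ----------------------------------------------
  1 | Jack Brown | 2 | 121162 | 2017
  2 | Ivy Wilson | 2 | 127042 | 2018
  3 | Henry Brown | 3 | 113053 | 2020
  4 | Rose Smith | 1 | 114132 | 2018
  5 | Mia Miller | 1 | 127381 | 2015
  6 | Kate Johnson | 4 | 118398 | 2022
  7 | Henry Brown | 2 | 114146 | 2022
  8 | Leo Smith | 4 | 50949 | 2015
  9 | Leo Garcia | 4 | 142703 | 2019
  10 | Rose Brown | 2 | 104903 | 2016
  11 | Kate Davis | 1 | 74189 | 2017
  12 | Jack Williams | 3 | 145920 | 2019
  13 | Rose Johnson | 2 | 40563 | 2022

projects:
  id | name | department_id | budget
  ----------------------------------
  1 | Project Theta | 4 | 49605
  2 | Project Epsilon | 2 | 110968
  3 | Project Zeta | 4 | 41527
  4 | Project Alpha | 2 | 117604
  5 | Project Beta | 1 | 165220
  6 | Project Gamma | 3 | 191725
SELECT COUNT(*) FROM projects WHERE budget <= 92787

Execution result:
2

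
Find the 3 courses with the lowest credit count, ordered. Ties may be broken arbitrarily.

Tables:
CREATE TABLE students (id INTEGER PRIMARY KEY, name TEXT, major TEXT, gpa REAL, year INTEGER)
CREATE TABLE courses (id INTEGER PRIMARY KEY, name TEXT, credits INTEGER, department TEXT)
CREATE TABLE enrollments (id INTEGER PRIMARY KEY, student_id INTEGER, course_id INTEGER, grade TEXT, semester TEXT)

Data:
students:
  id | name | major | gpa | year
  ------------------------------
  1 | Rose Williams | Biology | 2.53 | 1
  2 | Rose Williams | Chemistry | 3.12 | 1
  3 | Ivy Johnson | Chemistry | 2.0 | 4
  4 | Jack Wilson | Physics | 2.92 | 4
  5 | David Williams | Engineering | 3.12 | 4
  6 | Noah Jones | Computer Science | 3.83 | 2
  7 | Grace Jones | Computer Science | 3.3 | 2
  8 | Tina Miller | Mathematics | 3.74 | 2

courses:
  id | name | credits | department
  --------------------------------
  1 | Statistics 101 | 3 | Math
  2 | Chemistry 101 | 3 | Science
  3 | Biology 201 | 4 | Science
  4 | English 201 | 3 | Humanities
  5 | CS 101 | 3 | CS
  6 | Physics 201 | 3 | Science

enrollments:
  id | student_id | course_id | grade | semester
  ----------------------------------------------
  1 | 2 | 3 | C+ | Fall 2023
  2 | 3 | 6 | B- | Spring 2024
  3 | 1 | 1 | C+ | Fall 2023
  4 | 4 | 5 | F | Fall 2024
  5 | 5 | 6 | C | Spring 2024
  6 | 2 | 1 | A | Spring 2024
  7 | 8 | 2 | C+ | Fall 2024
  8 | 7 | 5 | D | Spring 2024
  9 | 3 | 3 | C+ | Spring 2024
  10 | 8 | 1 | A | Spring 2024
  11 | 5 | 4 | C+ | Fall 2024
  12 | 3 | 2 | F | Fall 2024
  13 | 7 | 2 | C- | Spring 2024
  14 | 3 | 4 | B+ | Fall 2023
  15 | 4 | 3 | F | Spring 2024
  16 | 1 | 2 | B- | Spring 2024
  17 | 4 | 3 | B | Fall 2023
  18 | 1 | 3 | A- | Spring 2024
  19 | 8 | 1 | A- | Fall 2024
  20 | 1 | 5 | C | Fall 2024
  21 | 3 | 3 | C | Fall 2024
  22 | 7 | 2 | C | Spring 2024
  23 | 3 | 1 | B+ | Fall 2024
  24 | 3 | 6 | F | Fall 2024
SELECT name, credits FROM courses ORDER BY credits ASC LIMIT 3

Execution result:
name | credits
Statistics 101 | 3
Chemistry 101 | 3
English 201 | 3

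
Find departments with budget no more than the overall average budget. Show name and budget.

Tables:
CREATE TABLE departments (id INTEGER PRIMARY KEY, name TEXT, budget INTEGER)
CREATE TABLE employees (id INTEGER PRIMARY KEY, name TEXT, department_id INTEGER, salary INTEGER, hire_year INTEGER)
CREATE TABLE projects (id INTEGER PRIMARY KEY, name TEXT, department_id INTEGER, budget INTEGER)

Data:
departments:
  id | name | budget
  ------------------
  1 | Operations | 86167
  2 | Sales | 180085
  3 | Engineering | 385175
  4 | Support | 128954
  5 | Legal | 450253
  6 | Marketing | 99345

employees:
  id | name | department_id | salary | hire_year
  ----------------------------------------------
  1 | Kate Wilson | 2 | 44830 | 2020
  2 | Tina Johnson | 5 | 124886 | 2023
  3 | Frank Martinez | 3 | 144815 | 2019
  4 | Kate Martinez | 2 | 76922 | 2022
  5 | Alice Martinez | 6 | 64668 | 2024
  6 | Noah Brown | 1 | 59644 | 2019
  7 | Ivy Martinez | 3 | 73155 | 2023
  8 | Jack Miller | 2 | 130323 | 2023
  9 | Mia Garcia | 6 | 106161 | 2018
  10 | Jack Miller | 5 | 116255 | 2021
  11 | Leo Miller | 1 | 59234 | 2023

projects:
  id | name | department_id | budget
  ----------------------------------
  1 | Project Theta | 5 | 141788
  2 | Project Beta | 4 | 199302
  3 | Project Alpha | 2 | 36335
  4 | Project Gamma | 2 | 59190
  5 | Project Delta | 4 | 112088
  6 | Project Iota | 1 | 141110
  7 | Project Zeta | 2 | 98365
SELECT name, budget FROM departments WHERE budget <= (SELECT AVG(budget) FROM departments)

Execution result:
name | budget
Operations | 86167
Sales | 180085
Support | 128954
Marketing | 99345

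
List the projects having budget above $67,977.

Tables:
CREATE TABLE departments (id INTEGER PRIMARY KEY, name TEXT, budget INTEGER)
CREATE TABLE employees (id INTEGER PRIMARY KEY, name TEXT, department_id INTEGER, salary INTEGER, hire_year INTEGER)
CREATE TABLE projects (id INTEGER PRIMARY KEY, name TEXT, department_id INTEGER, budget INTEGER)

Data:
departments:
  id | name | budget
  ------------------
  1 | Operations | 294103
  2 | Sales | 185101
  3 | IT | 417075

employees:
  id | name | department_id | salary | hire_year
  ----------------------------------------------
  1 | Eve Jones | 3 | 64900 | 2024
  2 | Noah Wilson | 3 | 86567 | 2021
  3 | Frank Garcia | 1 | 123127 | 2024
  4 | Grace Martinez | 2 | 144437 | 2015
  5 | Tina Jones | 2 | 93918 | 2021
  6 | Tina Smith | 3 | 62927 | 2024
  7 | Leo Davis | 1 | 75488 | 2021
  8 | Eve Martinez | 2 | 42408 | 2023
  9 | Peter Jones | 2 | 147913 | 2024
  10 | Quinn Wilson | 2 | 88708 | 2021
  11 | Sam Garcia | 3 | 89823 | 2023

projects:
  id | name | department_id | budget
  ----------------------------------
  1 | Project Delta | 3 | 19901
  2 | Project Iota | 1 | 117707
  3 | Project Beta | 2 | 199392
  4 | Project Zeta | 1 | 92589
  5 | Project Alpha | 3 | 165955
SELECT name, budget FROM projects WHERE budget > 67977

Execution result:
name | budget
Project Iota | 117707
Project Beta | 199392
Project Zeta | 92589
Project Alpha | 165955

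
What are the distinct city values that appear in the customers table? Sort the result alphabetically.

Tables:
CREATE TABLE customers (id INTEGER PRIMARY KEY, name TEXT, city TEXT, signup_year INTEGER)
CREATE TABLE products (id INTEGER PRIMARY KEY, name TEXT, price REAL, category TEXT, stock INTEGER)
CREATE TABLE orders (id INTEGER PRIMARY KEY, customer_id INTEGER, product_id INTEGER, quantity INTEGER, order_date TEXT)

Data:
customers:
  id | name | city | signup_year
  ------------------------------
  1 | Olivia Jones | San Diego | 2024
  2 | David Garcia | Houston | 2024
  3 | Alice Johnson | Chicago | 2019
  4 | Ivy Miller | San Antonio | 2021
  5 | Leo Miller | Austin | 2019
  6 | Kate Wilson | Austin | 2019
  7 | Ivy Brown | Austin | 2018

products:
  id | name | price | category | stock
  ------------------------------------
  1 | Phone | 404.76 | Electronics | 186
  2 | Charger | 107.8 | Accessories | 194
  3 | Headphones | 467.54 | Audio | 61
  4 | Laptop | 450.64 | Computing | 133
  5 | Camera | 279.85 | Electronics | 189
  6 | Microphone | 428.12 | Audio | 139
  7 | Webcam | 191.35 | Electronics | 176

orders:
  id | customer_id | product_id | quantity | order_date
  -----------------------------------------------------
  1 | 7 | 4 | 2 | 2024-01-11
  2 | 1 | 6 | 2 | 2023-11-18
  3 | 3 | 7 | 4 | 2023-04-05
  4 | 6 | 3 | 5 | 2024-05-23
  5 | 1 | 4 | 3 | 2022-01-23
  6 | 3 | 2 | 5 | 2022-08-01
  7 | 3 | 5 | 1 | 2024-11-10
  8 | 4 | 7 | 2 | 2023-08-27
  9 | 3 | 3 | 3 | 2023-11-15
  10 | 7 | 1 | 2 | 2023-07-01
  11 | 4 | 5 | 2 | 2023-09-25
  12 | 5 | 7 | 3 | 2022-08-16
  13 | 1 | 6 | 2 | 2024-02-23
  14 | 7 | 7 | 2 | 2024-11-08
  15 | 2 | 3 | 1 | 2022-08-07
SELECT DISTINCT city FROM customers ORDER BY city

Execution result:
city
Austin
Chicago
Houston
San Antonio
San Diego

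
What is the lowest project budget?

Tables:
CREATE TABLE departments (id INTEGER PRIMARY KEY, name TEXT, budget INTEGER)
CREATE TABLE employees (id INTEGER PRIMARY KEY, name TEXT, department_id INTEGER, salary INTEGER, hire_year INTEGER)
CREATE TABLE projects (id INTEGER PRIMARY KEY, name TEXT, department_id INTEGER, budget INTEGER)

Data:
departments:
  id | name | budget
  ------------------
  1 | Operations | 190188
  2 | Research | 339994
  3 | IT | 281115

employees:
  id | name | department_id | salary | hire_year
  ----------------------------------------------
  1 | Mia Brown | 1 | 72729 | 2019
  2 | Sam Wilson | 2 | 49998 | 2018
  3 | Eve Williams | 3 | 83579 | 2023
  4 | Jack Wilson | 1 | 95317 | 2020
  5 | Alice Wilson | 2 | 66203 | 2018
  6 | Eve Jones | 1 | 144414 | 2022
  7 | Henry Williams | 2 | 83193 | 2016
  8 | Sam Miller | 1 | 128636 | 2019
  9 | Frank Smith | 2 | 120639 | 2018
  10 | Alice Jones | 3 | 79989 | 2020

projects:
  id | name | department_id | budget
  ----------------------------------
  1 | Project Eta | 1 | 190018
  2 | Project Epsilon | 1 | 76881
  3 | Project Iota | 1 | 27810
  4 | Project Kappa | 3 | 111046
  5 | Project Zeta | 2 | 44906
SELECT MIN(budget) FROM projects

Execution result:
27810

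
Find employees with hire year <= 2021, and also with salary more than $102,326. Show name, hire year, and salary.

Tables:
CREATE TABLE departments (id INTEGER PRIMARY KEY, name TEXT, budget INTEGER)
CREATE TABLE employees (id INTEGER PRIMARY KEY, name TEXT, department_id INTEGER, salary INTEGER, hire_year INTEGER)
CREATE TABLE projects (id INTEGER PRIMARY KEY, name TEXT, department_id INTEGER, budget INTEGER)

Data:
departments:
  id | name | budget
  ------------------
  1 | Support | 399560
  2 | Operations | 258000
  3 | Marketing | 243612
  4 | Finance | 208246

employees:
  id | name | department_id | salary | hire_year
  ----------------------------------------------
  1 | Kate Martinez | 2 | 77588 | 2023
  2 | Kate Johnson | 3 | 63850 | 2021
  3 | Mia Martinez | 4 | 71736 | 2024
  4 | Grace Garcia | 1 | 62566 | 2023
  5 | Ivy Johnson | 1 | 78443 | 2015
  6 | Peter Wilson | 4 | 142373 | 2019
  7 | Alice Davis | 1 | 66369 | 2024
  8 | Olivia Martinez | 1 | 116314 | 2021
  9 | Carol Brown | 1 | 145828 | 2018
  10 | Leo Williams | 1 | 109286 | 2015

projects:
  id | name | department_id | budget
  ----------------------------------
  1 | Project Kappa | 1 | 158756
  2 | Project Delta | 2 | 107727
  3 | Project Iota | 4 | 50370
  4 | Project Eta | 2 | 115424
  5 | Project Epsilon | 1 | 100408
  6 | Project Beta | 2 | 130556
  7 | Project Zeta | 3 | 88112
SELECT name, hire_year, salary FROM employees WHERE hire_year <= 2021 AND salary > 102326

Execution result:
name | hire_year | salary
Peter Wilson | 2019 | 142373
Olivia Martinez | 2021 | 116314
Carol Brown | 2018 | 145828
Leo Williams | 2015 | 109286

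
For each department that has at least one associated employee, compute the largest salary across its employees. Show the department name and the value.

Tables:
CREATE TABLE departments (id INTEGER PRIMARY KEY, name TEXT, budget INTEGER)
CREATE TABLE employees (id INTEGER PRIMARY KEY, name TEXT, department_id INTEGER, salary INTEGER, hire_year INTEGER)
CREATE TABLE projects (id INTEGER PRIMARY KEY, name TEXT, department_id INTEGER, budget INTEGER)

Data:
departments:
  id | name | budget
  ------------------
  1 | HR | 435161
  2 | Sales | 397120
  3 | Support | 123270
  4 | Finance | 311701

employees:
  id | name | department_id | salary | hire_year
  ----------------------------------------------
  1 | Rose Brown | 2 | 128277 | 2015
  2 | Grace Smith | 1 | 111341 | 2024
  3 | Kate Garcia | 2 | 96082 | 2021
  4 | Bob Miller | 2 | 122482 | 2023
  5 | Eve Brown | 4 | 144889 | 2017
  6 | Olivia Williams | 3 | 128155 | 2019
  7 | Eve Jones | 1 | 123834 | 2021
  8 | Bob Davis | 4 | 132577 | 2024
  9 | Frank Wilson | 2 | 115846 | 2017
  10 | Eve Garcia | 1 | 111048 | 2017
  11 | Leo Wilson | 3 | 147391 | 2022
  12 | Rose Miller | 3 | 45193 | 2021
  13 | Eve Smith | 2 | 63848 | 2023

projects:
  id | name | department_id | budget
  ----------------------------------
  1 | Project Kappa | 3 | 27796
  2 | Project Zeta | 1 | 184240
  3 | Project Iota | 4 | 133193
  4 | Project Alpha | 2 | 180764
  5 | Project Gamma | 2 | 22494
SELECT p.name, MAX(c.salary) AS max_salary FROM employees c JOIN departments p ON c.department_id = p.id GROUP BY p.id, p.name

Execution result:
name | max_salary
HR | 123834
Sales | 128277
Support | 147391
Finance | 144889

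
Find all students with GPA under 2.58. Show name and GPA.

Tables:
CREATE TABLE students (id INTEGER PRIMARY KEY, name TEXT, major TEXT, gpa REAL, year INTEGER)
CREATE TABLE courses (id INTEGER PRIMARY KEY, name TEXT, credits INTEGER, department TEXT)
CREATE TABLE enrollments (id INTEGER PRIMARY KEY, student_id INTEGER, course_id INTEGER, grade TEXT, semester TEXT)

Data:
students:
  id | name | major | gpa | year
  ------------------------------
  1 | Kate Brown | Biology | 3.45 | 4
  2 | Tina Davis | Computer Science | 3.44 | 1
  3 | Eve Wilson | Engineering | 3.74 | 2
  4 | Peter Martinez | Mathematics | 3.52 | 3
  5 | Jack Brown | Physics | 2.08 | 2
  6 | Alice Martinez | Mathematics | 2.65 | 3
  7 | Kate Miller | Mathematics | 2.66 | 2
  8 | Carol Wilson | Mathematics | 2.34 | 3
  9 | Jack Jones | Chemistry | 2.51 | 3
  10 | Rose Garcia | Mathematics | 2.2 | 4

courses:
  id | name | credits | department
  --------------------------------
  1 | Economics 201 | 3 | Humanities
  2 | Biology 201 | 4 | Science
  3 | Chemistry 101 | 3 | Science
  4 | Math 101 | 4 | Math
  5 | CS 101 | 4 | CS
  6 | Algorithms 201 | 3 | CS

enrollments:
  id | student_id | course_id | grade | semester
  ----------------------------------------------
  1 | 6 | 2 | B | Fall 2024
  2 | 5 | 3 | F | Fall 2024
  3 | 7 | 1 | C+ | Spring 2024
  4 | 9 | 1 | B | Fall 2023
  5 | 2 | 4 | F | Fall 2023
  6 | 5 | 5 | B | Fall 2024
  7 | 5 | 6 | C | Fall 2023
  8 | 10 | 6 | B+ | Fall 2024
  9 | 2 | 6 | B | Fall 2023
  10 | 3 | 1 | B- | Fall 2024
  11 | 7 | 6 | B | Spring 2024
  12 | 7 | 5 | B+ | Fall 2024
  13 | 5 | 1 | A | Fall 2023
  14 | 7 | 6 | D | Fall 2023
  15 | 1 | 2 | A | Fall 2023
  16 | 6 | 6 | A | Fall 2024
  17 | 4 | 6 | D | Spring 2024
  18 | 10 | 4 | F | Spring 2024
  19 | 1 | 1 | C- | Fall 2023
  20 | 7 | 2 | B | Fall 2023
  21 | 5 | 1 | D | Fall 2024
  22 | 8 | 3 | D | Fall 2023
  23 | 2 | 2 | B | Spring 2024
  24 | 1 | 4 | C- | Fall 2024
SELECT name, gpa FROM students WHERE gpa < 2.58

Execution result:
name | gpa
Jack Brown | 2.08
Carol Wilson | 2.34
Jack Jones | 2.51
Rose Garcia | 2.20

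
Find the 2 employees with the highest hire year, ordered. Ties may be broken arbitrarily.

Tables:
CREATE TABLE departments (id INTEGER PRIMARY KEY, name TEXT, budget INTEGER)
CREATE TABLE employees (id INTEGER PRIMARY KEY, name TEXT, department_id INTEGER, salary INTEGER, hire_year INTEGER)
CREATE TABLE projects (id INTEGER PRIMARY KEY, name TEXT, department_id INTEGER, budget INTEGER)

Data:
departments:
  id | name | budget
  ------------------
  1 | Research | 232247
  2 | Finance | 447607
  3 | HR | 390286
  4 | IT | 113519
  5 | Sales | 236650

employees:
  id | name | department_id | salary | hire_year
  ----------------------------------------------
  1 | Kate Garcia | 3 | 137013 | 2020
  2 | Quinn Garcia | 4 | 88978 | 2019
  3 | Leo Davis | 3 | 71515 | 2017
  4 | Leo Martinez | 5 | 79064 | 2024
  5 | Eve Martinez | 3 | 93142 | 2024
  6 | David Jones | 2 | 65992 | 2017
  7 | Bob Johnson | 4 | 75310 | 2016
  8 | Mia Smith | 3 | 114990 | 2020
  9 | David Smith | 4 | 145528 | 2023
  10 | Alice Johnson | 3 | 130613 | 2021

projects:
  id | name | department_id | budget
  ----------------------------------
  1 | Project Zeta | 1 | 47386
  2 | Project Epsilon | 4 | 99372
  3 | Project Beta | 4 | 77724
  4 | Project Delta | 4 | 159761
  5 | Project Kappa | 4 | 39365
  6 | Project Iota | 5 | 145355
SELECT name, hire_year FROM employees ORDER BY hire_year DESC LIMIT 2

Execution result:
name | hire_year
Leo Martinez | 2024
Eve Martinez | 2024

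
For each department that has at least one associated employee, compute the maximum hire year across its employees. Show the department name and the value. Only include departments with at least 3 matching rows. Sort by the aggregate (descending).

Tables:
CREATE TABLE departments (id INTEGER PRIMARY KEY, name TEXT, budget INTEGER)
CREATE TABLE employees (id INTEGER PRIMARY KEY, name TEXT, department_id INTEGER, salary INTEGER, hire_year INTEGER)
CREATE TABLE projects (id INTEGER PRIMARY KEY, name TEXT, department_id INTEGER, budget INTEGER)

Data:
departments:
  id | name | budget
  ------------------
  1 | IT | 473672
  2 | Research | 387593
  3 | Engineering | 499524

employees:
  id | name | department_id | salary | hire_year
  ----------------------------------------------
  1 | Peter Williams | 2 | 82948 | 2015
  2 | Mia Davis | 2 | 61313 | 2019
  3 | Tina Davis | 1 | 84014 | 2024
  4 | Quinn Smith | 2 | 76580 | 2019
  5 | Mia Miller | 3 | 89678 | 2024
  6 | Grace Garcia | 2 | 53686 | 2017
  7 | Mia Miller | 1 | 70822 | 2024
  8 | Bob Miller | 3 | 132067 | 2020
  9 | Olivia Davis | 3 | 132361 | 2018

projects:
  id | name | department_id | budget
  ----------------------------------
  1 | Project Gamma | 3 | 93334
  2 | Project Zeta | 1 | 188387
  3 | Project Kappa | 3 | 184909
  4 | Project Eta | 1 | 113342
SELECT p.name, MAX(c.hire_year) AS max_hire_year FROM employees c JOIN departments p ON c.department_id = p.id GROUP BY p.id, p.name HAVING COUNT(*) >= 3 ORDER BY max_hire_year DESC

Execution result:
name | max_hire_year
Engineering | 2024
Research | 2019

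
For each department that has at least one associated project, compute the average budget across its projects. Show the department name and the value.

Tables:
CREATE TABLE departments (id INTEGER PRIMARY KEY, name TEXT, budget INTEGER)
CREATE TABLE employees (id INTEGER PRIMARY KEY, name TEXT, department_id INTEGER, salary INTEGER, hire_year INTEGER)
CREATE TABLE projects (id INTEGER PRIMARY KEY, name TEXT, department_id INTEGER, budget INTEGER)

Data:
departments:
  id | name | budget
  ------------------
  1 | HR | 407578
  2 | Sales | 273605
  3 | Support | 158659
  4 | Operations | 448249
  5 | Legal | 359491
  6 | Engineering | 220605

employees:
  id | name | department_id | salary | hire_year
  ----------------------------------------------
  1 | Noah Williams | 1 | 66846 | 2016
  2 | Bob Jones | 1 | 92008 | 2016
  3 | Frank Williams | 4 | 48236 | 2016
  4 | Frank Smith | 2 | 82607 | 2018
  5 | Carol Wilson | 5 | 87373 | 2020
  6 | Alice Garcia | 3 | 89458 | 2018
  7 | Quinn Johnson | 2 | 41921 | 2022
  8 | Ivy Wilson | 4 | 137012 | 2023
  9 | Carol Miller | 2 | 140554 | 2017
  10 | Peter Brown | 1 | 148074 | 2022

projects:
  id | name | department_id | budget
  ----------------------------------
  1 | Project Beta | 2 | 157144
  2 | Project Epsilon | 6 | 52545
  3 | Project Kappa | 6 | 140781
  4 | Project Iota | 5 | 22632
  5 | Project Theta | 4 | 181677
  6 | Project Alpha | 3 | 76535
SELECT p.name, AVG(c.budget) AS avg_budget FROM projects c JOIN departments p ON c.department_id = p.id GROUP BY p.id, p.name

Execution result:
name | avg_budget
Sales | 157144.00
Support | 76535.00
Operations | 181677.00
Legal | 22632.00
Engineering | 96663.00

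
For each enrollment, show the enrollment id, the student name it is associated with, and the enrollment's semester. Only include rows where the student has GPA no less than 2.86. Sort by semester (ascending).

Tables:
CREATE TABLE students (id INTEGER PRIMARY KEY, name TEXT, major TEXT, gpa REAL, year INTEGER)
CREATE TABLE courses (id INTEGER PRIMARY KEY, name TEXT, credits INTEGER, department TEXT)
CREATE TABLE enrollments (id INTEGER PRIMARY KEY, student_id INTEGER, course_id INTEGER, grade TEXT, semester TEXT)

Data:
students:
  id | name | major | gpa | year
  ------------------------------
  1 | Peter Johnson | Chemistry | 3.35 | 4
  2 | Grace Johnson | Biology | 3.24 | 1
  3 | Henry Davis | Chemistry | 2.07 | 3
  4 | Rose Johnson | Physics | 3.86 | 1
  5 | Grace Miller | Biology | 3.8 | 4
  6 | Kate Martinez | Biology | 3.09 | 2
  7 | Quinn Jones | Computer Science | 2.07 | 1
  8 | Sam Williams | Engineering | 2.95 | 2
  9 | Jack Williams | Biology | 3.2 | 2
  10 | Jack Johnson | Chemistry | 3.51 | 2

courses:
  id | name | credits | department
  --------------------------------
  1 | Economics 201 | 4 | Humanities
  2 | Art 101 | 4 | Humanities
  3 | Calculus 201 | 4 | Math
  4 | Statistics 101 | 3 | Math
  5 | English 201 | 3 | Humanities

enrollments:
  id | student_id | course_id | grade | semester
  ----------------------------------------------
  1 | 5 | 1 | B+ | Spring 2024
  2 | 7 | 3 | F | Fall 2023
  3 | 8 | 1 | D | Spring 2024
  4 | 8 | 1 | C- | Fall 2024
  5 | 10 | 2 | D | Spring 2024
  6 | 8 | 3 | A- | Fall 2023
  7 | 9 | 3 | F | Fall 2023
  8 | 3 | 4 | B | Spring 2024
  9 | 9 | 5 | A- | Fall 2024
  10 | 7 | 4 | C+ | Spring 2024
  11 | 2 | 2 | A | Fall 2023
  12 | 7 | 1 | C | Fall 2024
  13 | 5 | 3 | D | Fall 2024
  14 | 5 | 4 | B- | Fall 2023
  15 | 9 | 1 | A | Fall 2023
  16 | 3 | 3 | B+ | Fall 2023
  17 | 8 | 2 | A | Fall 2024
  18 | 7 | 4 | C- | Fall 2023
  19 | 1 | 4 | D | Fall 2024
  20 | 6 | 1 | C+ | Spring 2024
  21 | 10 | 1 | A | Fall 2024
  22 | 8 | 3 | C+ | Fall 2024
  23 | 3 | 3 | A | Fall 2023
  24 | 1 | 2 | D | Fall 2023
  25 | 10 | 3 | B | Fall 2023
SELECT c.id, p.name AS student, c.semester FROM enrollments c JOIN students p ON c.student_id = p.id WHERE p.gpa >= 2.86 ORDER BY c.semester ASC

Execution result:
id | student | semester
6 | Sam Williams | Fall 2023
7 | Jack Williams | Fall 2023
11 | Grace Johnson | Fall 2023
14 | Grace Miller | Fall 2023
15 | Jack Williams | Fall 2023
24 | Peter Johnson | Fall 2023
25 | Jack Johnson | Fall 2023
4 | Sam Williams | Fall 2024
9 | Jack Williams | Fall 2024
13 | Grace Miller | Fall 2024
17 | Sam Williams | Fall 2024
19 | Peter Johnson | Fall 2024
21 | Jack Johnson | Fall 2024
22 | Sam Williams | Fall 2024
1 | Grace Miller | Spring 2024
3 | Sam Williams | Spring 2024
5 | Jack Johnson | Spring 2024
20 | Kate Martinez | Spring 2024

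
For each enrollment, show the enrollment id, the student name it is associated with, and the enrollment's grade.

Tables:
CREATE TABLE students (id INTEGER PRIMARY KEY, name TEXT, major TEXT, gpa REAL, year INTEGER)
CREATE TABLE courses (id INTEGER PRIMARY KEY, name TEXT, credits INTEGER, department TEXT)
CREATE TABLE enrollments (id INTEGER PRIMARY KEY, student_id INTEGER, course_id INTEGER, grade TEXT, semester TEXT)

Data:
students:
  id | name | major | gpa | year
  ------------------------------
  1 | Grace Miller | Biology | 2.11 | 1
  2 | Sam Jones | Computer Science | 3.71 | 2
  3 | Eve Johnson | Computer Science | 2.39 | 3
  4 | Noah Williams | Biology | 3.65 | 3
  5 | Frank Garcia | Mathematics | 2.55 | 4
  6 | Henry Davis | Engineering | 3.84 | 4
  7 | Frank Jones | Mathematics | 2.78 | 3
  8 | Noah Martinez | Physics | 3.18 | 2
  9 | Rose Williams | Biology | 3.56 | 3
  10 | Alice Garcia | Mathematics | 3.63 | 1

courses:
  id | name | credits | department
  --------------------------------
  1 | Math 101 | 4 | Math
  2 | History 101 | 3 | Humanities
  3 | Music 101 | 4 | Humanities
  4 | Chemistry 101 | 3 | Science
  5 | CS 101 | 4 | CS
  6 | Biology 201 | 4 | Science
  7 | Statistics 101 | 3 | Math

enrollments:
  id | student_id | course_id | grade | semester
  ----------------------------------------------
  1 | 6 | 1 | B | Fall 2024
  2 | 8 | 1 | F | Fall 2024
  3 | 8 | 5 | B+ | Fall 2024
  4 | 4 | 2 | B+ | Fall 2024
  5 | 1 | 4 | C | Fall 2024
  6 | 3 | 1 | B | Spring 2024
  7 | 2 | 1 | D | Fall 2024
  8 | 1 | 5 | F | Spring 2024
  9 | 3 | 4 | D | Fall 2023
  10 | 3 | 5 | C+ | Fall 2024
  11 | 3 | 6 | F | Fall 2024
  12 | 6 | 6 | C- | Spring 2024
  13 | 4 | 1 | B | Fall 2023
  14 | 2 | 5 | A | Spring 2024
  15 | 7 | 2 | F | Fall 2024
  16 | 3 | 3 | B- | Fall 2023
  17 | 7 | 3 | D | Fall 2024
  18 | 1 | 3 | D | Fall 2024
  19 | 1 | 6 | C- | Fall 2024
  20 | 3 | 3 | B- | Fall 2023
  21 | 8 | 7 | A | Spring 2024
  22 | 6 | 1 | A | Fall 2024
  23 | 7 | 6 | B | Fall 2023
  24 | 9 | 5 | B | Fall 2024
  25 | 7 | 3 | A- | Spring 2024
SELECT c.id, p.name AS student, c.grade FROM enrollments c JOIN students p ON c.student_id = p.id

Execution result:
id | student | grade
1 | Henry Davis | B
2 | Noah Martinez | F
3 | Noah Martinez | B+
4 | Noah Williams | B+
5 | Grace Miller | C
6 | Eve Johnson | B
7 | Sam Jones | D
8 | Grace Miller | F
9 | Eve Johnson | D
10 | Eve Johnson | C+
11 | Eve Johnson | F
12 | Henry Davis | C-
13 | Noah Williams | B
14 | Sam Jones | A
15 | Frank Jones | F
16 | Eve Johnson | B-
17 | Frank Jones | D
18 | Grace Miller | D
19 | Grace Miller | C-
20 | Eve Johnson | B-
21 | Noah Martinez | A
22 | Henry Davis | A
23 | Frank Jones | B
24 | Rose Williams | B
25 | Frank Jones | A-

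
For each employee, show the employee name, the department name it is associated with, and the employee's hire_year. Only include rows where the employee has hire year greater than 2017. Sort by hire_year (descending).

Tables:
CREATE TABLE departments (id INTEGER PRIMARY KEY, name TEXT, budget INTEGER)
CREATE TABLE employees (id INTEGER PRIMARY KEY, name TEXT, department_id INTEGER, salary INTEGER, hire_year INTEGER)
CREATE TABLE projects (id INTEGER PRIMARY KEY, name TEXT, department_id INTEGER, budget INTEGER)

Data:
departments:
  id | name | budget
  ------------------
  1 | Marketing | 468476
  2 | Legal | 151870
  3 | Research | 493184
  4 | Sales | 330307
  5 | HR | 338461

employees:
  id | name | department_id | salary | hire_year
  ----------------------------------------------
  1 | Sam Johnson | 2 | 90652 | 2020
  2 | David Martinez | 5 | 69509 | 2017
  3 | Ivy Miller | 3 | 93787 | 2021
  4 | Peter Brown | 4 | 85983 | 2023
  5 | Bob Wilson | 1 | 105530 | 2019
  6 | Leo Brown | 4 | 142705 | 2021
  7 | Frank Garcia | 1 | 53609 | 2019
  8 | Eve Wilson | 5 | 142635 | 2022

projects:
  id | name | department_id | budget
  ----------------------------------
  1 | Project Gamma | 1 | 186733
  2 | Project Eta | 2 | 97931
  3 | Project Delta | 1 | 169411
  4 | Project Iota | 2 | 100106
SELECT c.name, p.name AS department, c.hire_year FROM employees c JOIN departments p ON c.department_id = p.id WHERE c.hire_year > 2017 ORDER BY c.hire_year DESC

Execution result:
name | department | hire_year
Peter Brown | Sales | 2023
Eve Wilson | HR | 2022
Ivy Miller | Research | 2021
Leo Brown | Sales | 2021
Sam Johnson | Legal | 2020
Bob Wilson | Marketing | 2019
Frank Garcia | Marketing | 2019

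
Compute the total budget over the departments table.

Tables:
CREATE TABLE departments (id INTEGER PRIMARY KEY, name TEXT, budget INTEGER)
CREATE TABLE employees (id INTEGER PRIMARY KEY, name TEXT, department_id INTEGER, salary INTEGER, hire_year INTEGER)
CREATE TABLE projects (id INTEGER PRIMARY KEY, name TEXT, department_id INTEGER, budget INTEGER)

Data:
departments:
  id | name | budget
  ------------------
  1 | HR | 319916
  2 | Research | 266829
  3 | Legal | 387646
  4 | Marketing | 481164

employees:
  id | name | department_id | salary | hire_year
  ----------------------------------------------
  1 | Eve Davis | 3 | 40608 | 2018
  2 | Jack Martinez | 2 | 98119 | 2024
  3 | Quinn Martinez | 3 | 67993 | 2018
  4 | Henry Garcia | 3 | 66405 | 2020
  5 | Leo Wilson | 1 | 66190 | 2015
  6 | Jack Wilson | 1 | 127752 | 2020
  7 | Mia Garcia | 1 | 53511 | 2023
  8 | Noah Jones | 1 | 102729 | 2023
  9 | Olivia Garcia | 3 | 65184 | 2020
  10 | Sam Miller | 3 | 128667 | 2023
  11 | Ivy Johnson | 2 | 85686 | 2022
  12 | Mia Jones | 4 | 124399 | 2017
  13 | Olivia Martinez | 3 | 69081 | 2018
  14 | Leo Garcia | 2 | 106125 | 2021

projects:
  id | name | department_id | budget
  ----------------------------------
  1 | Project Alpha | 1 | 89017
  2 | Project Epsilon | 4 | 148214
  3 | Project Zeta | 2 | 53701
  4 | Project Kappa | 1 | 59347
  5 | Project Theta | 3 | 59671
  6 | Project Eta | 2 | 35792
SELECT SUM(budget) FROM departments

Execution result:
1455555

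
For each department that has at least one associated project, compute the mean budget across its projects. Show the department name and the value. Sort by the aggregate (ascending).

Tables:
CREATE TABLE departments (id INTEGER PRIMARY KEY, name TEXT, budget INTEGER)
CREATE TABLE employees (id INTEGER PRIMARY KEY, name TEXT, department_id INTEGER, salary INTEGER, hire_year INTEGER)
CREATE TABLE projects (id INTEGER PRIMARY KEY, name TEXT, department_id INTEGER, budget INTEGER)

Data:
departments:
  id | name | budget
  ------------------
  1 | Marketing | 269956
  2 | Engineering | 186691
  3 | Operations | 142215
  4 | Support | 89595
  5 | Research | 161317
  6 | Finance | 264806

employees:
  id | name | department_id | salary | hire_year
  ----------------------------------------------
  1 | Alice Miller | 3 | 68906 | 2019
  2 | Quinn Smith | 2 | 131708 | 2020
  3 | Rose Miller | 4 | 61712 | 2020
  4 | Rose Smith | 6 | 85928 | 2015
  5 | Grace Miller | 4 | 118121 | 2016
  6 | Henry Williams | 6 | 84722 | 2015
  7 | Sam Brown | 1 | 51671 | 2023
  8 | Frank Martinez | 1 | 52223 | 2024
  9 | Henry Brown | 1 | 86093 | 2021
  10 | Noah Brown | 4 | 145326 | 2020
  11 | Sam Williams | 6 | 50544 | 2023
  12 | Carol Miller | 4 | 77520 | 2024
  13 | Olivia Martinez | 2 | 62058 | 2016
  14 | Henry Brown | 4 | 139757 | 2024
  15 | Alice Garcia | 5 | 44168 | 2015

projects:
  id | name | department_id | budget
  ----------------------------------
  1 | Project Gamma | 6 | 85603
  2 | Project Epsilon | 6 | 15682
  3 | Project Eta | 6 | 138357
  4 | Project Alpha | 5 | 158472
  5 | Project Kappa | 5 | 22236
SELECT p.name, AVG(c.budget) AS avg_budget FROM projects c JOIN departments p ON c.department_id = p.id GROUP BY p.id, p.name ORDER BY avg_budget ASC

Execution result:
name | avg_budget
Finance | 79880.67
Research | 90354.00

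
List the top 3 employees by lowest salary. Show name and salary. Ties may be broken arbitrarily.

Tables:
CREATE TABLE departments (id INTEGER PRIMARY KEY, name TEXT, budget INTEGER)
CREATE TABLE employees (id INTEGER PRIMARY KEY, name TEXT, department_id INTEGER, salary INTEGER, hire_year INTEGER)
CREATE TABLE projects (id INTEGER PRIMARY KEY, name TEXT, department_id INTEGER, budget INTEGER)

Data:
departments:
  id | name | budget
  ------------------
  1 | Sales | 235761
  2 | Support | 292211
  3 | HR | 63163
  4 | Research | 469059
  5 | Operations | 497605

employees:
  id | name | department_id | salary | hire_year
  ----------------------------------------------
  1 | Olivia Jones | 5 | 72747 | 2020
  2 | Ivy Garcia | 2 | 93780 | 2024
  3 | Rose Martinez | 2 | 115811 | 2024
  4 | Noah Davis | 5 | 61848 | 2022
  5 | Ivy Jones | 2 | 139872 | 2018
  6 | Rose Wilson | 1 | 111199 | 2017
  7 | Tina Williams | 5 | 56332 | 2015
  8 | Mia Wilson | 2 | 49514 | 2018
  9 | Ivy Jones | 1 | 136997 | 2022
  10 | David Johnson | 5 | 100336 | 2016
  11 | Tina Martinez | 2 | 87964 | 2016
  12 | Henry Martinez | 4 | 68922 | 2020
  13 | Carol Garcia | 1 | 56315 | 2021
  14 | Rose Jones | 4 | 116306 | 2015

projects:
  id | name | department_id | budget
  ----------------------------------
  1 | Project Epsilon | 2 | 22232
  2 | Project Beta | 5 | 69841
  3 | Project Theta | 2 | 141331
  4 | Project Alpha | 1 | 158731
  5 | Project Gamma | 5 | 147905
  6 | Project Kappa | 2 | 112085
SELECT name, salary FROM employees ORDER BY salary ASC LIMIT 3

Execution result:
name | salary
Mia Wilson | 49514
Carol Garcia | 56315
Tina Williams | 56332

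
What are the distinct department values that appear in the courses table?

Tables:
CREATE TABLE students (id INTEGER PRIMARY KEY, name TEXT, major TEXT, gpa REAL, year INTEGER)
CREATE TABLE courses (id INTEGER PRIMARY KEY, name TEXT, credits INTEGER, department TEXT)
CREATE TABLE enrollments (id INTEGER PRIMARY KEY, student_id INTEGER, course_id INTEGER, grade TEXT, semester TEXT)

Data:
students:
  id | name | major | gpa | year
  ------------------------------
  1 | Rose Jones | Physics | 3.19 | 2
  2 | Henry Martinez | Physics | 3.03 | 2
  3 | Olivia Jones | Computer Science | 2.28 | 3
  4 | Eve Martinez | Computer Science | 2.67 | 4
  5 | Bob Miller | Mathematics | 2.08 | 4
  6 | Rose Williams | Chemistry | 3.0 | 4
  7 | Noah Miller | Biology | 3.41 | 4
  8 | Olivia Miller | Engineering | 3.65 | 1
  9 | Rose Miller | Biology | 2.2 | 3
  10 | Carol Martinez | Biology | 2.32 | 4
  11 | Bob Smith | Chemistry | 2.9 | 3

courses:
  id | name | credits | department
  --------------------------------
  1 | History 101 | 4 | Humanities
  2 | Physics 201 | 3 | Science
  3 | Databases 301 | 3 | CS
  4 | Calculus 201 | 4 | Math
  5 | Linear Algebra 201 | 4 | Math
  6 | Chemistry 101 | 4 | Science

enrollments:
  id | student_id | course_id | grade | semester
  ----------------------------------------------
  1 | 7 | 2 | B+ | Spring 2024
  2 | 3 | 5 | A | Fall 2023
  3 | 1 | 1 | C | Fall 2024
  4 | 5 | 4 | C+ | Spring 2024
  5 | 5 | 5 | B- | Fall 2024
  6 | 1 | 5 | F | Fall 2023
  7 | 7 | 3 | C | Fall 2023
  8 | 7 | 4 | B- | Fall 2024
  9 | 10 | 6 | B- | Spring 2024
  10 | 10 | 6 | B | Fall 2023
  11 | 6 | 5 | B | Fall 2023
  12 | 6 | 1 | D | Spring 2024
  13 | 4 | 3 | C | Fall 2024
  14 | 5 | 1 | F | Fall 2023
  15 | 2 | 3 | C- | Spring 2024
SELECT DISTINCT department FROM courses

Execution result:
department
Humanities
Science
CS
Math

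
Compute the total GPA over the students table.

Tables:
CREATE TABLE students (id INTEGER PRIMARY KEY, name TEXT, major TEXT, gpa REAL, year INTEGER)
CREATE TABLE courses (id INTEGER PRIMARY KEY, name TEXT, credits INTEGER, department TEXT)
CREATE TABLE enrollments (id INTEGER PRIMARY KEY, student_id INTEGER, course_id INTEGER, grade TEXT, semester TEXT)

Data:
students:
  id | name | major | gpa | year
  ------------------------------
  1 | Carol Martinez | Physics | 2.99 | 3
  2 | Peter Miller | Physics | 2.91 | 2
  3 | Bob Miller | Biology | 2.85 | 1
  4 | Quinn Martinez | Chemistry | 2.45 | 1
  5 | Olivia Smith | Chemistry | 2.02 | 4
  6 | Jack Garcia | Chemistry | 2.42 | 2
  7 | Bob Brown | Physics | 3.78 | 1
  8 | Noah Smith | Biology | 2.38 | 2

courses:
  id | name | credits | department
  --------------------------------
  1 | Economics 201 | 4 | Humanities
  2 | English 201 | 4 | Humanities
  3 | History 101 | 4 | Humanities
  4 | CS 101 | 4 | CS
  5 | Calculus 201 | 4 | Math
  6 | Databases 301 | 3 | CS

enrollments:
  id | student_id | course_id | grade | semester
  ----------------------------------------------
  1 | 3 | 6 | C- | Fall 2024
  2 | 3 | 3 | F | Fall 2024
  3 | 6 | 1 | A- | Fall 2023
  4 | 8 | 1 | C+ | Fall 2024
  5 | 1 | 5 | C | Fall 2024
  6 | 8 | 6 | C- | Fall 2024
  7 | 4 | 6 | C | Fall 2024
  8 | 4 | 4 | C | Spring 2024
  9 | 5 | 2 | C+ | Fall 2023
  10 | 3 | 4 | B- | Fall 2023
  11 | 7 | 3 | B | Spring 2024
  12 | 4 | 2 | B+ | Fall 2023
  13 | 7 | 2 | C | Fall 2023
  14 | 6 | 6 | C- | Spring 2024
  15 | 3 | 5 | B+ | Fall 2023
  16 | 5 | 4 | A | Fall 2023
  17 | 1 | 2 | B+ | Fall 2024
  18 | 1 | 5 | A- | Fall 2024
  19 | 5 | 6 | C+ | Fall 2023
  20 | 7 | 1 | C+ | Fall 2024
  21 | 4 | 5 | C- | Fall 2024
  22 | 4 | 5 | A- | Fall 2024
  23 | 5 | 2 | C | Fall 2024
SELECT SUM(gpa) FROM students

Execution result:
21.80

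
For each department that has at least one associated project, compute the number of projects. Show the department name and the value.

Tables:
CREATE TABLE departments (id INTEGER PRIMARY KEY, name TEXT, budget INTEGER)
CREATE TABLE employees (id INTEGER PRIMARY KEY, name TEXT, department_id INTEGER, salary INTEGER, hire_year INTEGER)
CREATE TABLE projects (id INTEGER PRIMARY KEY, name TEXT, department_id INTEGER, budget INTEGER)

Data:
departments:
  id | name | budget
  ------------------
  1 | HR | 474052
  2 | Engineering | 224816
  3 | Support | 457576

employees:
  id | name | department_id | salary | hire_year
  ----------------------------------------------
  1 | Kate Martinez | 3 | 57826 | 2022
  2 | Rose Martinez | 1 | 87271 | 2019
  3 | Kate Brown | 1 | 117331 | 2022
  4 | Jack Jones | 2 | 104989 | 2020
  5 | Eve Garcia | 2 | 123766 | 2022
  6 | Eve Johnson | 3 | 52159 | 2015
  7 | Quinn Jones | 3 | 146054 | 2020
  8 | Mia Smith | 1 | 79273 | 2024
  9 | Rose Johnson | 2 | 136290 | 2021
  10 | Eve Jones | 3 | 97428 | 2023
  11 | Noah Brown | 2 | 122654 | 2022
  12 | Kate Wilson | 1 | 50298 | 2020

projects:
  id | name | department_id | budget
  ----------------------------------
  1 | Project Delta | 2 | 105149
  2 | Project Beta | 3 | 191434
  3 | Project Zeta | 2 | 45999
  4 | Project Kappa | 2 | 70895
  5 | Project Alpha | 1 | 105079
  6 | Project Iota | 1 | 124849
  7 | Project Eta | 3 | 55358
SELECT p.name, COUNT(*) AS n FROM projects c JOIN departments p ON c.department_id = p.id GROUP BY p.id, p.name

Execution result:
name | n
HR | 2
Engineering | 3
Support | 2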